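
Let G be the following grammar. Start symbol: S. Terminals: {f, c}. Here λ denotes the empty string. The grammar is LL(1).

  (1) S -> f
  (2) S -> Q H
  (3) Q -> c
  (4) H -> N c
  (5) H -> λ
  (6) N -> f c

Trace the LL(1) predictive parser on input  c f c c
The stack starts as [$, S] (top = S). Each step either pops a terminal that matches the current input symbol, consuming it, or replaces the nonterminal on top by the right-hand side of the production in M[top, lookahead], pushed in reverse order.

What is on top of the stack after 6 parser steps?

step 1: stack=$ S  input=c f c c $  — expand S -> Q H
step 2: stack=$ H Q  input=c f c c $  — expand Q -> c
step 3: stack=$ H c  input=c f c c $  — match c
step 4: stack=$ H  input=f c c $  — expand H -> N c
step 5: stack=$ c N  input=f c c $  — expand N -> f c
step 6: stack=$ c c f  input=f c c $  — match f
Stack after step 6: $ c c (top = c).

c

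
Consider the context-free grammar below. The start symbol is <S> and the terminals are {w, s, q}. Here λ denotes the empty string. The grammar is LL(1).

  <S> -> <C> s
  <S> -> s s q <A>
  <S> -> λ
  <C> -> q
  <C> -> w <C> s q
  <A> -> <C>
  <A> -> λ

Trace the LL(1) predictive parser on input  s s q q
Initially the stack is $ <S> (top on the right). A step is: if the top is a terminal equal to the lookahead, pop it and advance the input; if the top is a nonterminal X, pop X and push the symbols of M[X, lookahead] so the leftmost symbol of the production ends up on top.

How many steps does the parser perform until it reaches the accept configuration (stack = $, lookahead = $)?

7

     Stack        Input      Action
  1  $ <S>        s s q q $  expand <S> -> s s q <A>
  2  $ <A> q s s  s s q q $  match s
  3  $ <A> q s    s q q $    match s
  4  $ <A> q      q q $      match q
  5  $ <A>        q $        expand <A> -> <C>
  6  $ <C>        q $        expand <C> -> q
  7  $ q          q $        match q
Accept reached after 7 steps.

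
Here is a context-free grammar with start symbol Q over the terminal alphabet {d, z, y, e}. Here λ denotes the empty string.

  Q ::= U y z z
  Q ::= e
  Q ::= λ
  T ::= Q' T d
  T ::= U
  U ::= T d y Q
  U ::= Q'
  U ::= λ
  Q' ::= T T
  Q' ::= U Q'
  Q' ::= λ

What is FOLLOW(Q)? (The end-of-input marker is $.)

{$, d, y}

FIRST(Q) = {λ, d, e, y}  (via U y z z)
FIRST(T) = {λ, d}  (via Q' T d, U)
FIRST(U) = {λ, d}  (via T d y Q, Q')
FIRST(Q') = {λ, d}  (via T T, U Q')
FOLLOW(Q) includes $ since Q is the start symbol.
FOLLOW(Q): in U::=T d y Q, the suffix after Q is empty, so FOLLOW(Q) ⊇ FOLLOW(U) = {d, y}. Thus FOLLOW(Q) = {$, d, y}.
FOLLOW(T): in T::=Q' T d, T is followed by d with FIRST {d}; in U::=T d y Q, T is followed by d y Q with FIRST {d}; in Q'::=T T (occurrence 1), T is followed by T with FIRST {λ, d}; in Q'::=T T (occurrence 1), the suffix after T is nullable, so FOLLOW(T) ⊇ FOLLOW(Q') = {d, y}; in Q'::=T T (occurrence 2), the suffix after T is empty, so FOLLOW(T) ⊇ FOLLOW(Q') = {d, y}. Thus FOLLOW(T) = {d, y}.
FOLLOW(U): in Q::=U y z z, U is followed by y z z with FIRST {y}; in T::=U, the suffix after U is empty, so FOLLOW(U) ⊇ FOLLOW(T) = {d, y}; in Q'::=U Q', U is followed by Q' with FIRST {λ, d}; in Q'::=U Q', the suffix after U is nullable, so FOLLOW(U) ⊇ FOLLOW(Q') = {d, y}. Thus FOLLOW(U) = {d, y}.
FOLLOW(Q'): in T::=Q' T d, Q' is followed by T d with FIRST {d}; in U::=Q', the suffix after Q' is empty, so FOLLOW(Q') ⊇ FOLLOW(U) = {d, y}; in Q'::=U Q', the suffix after Q' is empty (adds nothing new). Thus FOLLOW(Q') = {d, y}.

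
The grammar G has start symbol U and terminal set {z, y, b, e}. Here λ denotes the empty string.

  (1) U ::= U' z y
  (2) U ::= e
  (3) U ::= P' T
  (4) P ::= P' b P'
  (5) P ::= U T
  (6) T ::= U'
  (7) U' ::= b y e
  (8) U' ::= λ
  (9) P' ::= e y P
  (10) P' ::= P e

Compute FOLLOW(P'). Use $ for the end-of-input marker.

FIRST(U') = {λ, b}
FIRST(T) = {λ, b}  (via U')
FIRST(U) = {b, e, z}  (via U' z y, P' T)
FIRST(P) = {b, e, z}  (via P' b P', U T)
FIRST(P') = {b, e, z}  (via P e)
FOLLOW(U) includes $ since U is the start symbol.
FOLLOW(U): in P::=U T, U is followed by T with FIRST {λ, b}; in P::=U T, the suffix after U is nullable, so FOLLOW(U) ⊇ FOLLOW(P) = {$, b, e}. Thus FOLLOW(U) = {$, b, e}.
FOLLOW(P): in P'::=e y P, the suffix after P is empty, so FOLLOW(P) ⊇ FOLLOW(P') = {$, b, e}; in P'::=P e, P is followed by e with FIRST {e}. Thus FOLLOW(P) = {$, b, e}.
FOLLOW(T): in U::=P' T, the suffix after T is empty, so FOLLOW(T) ⊇ FOLLOW(U) = {$, b, e}; in P::=U T, the suffix after T is empty, so FOLLOW(T) ⊇ FOLLOW(P) = {$, b, e}. Thus FOLLOW(T) = {$, b, e}.
FOLLOW(U'): in U::=U' z y, U' is followed by z y with FIRST {z}; in T::=U', the suffix after U' is empty, so FOLLOW(U') ⊇ FOLLOW(T) = {$, b, e}. Thus FOLLOW(U') = {$, b, e, z}.
FOLLOW(P'): in U::=P' T, P' is followed by T with FIRST {λ, b}; in U::=P' T, the suffix after P' is nullable, so FOLLOW(P') ⊇ FOLLOW(U) = {$, b, e}; in P::=P' b P' (occurrence 1), P' is followed by b P' with FIRST {b}; in P::=P' b P' (occurrence 2), the suffix after P' is empty, so FOLLOW(P') ⊇ FOLLOW(P) = {$, b, e}. Thus FOLLOW(P') = {$, b, e}.

{$, b, e}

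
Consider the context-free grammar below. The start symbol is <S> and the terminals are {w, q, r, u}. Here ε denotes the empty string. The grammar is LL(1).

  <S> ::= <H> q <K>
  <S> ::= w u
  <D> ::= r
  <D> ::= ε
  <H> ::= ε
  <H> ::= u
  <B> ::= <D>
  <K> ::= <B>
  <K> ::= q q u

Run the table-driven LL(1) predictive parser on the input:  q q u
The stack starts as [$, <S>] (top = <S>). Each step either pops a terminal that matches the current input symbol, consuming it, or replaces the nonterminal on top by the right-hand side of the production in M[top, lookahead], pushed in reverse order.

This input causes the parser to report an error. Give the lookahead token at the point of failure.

u

step 1: stack=$ <S>  input=q q u $  — expand <S> ::= <H> q <K>
step 2: stack=$ <K> q <H>  input=q q u $  — expand <H> ::= ε
step 3: stack=$ <K> q  input=q q u $  — match q
step 4: stack=$ <K>  input=q u $  — expand <K> ::= q q u
step 5: stack=$ u q q  input=q u $  — match q
step 6: stack=$ u q  input=u $  — error: top is terminal q but lookahead is u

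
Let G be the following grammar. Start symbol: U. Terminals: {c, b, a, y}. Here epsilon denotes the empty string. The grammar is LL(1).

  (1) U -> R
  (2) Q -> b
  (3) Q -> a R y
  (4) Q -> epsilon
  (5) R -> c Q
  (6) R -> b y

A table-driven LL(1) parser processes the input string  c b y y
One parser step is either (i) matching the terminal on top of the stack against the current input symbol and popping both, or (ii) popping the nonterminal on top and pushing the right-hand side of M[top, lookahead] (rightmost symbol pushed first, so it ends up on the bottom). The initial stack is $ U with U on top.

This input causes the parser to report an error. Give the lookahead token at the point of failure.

y

step 1: stack=$ U  input=c b y y $  — expand U -> R
step 2: stack=$ R  input=c b y y $  — expand R -> c Q
step 3: stack=$ Q c  input=c b y y $  — match c
step 4: stack=$ Q  input=b y y $  — expand Q -> b
step 5: stack=$ b  input=b y y $  — match b
step 6: stack=$  input=y y $  — error: stack empty but input remains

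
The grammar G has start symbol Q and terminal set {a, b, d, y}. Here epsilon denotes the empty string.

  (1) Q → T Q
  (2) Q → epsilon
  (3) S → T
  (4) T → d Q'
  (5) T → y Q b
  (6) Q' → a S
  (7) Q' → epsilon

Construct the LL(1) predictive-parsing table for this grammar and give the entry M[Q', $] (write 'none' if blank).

Q' → epsilon

FIRST(T): from T→d Q' we get {d}; from T→y Q b we get {y}. So FIRST(T) = {d, y}.
FIRST(Q'): from Q'→a S we get {a}; from Q'→epsilon we get {epsilon}. So FIRST(Q') = {epsilon, a}.
FIRST(Q): from Q→T Q we get {d, y}; from Q→epsilon we get {epsilon}. So FIRST(Q) = {epsilon, d, y}.
FIRST(S): from S→T we get {d, y}. So FIRST(S) = {d, y}.
FOLLOW(Q) includes $ since Q is the start symbol.
FOLLOW(T): in Q→T Q, T is followed by Q with FIRST {epsilon, d, y}; in Q→T Q, the suffix after T is nullable, so FOLLOW(T) ⊇ FOLLOW(Q) = {$, b}; in S→T, the suffix after T is empty, so FOLLOW(T) ⊇ FOLLOW(S) = {$, b, d, y}. Thus FOLLOW(T) = {$, b, d, y}.
FOLLOW(Q'): in T→d Q', the suffix after Q' is empty, so FOLLOW(Q') ⊇ FOLLOW(T) = {$, b, d, y}. Thus FOLLOW(Q') = {$, b, d, y}.
For Q' → a S: FIRST(a S) = {a}, so it goes in M[Q', t] for t ∈ {a}.
For Q' → epsilon: FIRST(epsilon) = {epsilon}, so it goes in M[Q', t] for t ∈ {}; since epsilon ∈ FIRST, also for every t ∈ FOLLOW(Q') = {$, b, d, y}.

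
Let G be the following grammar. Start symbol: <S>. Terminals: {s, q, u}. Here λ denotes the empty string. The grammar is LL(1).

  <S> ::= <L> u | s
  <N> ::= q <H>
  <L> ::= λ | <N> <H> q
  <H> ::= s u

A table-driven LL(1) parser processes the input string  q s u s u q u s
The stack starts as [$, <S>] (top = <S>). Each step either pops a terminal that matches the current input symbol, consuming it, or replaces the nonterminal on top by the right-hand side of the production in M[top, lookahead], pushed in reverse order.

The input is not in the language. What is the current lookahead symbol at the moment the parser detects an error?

      Stack            Input              Action
   1  $ <S>            q s u s u q u s $  expand <S> ::= <L> u
   2  $ u <L>          q s u s u q u s $  expand <L> ::= <N> <H> q
   3  $ u q <H> <N>    q s u s u q u s $  expand <N> ::= q <H>
   4  $ u q <H> <H> q  q s u s u q u s $  match q
   5  $ u q <H> <H>    s u s u q u s $    expand <H> ::= s u
   6  $ u q <H> u s    s u s u q u s $    match s
   7  $ u q <H> u      u s u q u s $      match u
   8  $ u q <H>        s u q u s $        expand <H> ::= s u
   9  $ u q u s        s u q u s $        match s
  10  $ u q u          u q u s $          match u
  11  $ u q            q u s $            match q
  12  $ u              u s $              match u
  13  $                s $                error: stack empty but input remains

s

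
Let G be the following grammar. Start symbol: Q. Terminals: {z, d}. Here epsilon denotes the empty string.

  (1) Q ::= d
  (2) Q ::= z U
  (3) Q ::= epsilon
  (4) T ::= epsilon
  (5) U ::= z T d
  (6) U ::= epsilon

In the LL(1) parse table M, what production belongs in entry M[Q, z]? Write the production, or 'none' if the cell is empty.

Q ::= z U

FIRST(Q): from Q::=d we get {d}; from Q::=z U we get {z}; from Q::=epsilon we get {epsilon}. So FIRST(Q) = {epsilon, d, z}.
FIRST(T): from T::=epsilon we get {epsilon}. So FIRST(T) = {epsilon}.
FIRST(U): from U::=z T d we get {z}; from U::=epsilon we get {epsilon}. So FIRST(U) = {epsilon, z}.
FOLLOW(Q) includes $ since Q is the start symbol.
FOLLOW(Q): Q appears on no right-hand side. Thus FOLLOW(Q) = {$}.
For Q ::= d: FIRST(d) = {d}, so it goes in M[Q, t] for t ∈ {d}.
For Q ::= z U: FIRST(z U) = {z}, so it goes in M[Q, t] for t ∈ {z}.
For Q ::= epsilon: FIRST(epsilon) = {epsilon}, so it goes in M[Q, t] for t ∈ {}; since epsilon ∈ FIRST, also for every t ∈ FOLLOW(Q) = {$}.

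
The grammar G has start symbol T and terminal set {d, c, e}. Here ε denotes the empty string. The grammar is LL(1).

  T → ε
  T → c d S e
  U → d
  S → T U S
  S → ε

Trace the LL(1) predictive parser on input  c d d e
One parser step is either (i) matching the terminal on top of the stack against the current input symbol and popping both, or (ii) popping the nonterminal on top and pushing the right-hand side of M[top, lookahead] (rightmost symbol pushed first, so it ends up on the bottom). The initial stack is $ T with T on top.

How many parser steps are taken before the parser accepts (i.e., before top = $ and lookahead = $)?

step 1: stack=$ T  input=c d d e $  — expand T → c d S e
step 2: stack=$ e S d c  input=c d d e $  — match c
step 3: stack=$ e S d  input=d d e $  — match d
step 4: stack=$ e S  input=d e $  — expand S → T U S
step 5: stack=$ e S U T  input=d e $  — expand T → ε
step 6: stack=$ e S U  input=d e $  — expand U → d
step 7: stack=$ e S d  input=d e $  — match d
step 8: stack=$ e S  input=e $  — expand S → ε
step 9: stack=$ e  input=e $  — match e
Accept reached after 9 steps.

9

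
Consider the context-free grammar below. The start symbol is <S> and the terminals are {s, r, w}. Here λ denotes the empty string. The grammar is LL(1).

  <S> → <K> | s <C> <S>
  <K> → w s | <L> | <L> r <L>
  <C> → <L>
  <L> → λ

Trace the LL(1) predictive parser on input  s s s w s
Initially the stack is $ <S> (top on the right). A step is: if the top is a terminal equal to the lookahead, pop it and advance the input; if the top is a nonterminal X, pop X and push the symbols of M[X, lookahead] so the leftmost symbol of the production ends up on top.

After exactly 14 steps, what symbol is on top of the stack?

w

      Stack        Input        Action
   1  $ <S>        s s s w s $  expand <S> → s <C> <S>
   2  $ <S> <C> s  s s s w s $  match s
   3  $ <S> <C>    s s w s $    expand <C> → <L>
   4  $ <S> <L>    s s w s $    expand <L> → λ
   5  $ <S>        s s w s $    expand <S> → s <C> <S>
   6  $ <S> <C> s  s s w s $    match s
   7  $ <S> <C>    s w s $      expand <C> → <L>
   8  $ <S> <L>    s w s $      expand <L> → λ
   9  $ <S>        s w s $      expand <S> → s <C> <S>
  10  $ <S> <C> s  s w s $      match s
  11  $ <S> <C>    w s $        expand <C> → <L>
  12  $ <S> <L>    w s $        expand <L> → λ
  13  $ <S>        w s $        expand <S> → <K>
  14  $ <K>        w s $        expand <K> → w s
Stack after step 14: $ s w (top = w).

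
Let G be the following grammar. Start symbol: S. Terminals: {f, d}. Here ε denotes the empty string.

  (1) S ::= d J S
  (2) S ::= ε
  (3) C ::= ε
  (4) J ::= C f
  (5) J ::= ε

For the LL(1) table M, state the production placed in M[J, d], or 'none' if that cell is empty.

FIRST(S) = {ε, d}
FIRST(C) = {ε}
FIRST(J) = {ε, f}  (via C f)
FOLLOW(S) includes $ since S is the start symbol.
FOLLOW(S): in S::=d J S, the suffix after S is empty (adds nothing new). Thus FOLLOW(S) = {$}.
FOLLOW(J): in S::=d J S, J is followed by S with FIRST {ε, d}; in S::=d J S, the suffix after J is nullable, so FOLLOW(J) ⊇ FOLLOW(S) = {$}. Thus FOLLOW(J) = {$, d}.
For J ::= C f: FIRST(C f) = {f}, so it goes in M[J, t] for t ∈ {f}.
For J ::= ε: FIRST(ε) = {ε}, so it goes in M[J, t] for t ∈ {}; since ε ∈ FIRST, also for every t ∈ FOLLOW(J) = {$, d}.

J ::= ε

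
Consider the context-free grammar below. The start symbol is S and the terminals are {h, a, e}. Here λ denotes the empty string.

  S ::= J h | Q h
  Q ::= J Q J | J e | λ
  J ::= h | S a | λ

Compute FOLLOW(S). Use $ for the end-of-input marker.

FIRST(S) = {e, h}  (via J h, Q h)
FIRST(J) = {λ, e, h}  (via S a)
FIRST(Q) = {λ, e, h}  (via J Q J, J e)
FOLLOW(S) includes $ since S is the start symbol.
FOLLOW(S): in J::=S a, S is followed by a with FIRST {a}. Thus FOLLOW(S) = {$, a}.
FOLLOW(Q): in S::=Q h, Q is followed by h with FIRST {h}; in Q::=J Q J, Q is followed by J with FIRST {λ, e, h}; in Q::=J Q J, the suffix after Q is nullable (adds nothing new). Thus FOLLOW(Q) = {e, h}.
FOLLOW(J): in S::=J h, J is followed by h with FIRST {h}; in Q::=J Q J (occurrence 1), J is followed by Q J with FIRST {λ, e, h}; in Q::=J Q J (occurrence 1), the suffix after J is nullable, so FOLLOW(J) ⊇ FOLLOW(Q) = {e, h}; in Q::=J Q J (occurrence 2), the suffix after J is empty, so FOLLOW(J) ⊇ FOLLOW(Q) = {e, h}; in Q::=J e, J is followed by e with FIRST {e}. Thus FOLLOW(J) = {e, h}.

{$, a}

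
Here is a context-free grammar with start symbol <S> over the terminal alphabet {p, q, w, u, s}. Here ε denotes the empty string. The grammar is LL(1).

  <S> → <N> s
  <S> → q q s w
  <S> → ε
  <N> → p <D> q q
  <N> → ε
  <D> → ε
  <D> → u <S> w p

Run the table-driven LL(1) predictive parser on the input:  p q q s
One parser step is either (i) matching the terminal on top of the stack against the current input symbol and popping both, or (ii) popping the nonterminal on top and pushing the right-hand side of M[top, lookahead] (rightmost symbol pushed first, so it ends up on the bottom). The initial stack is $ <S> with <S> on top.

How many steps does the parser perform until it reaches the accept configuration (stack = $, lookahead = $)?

7

step 1: stack=$ <S>  input=p q q s $  — expand <S> → <N> s
step 2: stack=$ s <N>  input=p q q s $  — expand <N> → p <D> q q
step 3: stack=$ s q q <D> p  input=p q q s $  — match p
step 4: stack=$ s q q <D>  input=q q s $  — expand <D> → ε
step 5: stack=$ s q q  input=q q s $  — match q
step 6: stack=$ s q  input=q s $  — match q
step 7: stack=$ s  input=s $  — match s
Accept reached after 7 steps.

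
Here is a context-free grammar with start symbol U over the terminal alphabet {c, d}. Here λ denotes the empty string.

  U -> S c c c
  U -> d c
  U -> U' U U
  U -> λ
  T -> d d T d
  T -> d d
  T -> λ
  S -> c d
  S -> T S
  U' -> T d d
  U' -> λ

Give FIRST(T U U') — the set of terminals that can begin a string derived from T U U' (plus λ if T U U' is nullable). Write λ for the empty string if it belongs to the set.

FIRST(T): from T->d d T d we get {d}; from T->d d we get {d}; from T->λ we get {λ}. So FIRST(T) = {λ, d}.
FIRST(S): from S->c d we get {c}; from S->T S we get {c, d}. So FIRST(S) = {c, d}.
FIRST(U'): from U'->T d d we get {d}; from U'->λ we get {λ}. So FIRST(U') = {λ, d}.
FIRST(U): from U->S c c c we get {c, d}; from U->d c we get {d}; from U->U' U U we get {λ, c, d}; from U->λ we get {λ}. So FIRST(U) = {λ, c, d}.
FIRST(T U U'): take FIRST of each symbol in turn, carrying on past any symbol whose FIRST contains λ; result {λ, c, d}.

{λ, c, d}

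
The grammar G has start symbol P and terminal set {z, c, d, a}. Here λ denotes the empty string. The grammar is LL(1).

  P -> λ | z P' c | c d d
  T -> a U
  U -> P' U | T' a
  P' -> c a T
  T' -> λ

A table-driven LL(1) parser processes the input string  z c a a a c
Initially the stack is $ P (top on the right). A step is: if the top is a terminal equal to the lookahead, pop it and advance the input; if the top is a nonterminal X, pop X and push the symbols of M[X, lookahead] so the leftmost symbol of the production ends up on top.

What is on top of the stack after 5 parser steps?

     Stack      Input          Action
  1  $ P        z c a a a c $  expand P -> z P' c
  2  $ c P' z   z c a a a c $  match z
  3  $ c P'     c a a a c $    expand P' -> c a T
  4  $ c T a c  c a a a c $    match c
  5  $ c T a    a a a c $      match a
Stack after step 5: $ c T (top = T).

T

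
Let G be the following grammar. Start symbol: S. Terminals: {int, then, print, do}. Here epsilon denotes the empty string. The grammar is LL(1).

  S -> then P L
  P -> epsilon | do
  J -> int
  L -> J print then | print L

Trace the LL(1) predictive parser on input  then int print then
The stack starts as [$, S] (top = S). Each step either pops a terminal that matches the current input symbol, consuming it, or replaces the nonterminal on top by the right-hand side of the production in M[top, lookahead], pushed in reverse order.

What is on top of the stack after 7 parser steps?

then

     Stack             Input                  Action
  1  $ S               then int print then $  expand S -> then P L
  2  $ L P then        then int print then $  match then
  3  $ L P             int print then $       expand P -> epsilon
  4  $ L               int print then $       expand L -> J print then
  5  $ then print J    int print then $       expand J -> int
  6  $ then print int  int print then $       match int
  7  $ then print      print then $           match print
Stack after step 7: $ then (top = then).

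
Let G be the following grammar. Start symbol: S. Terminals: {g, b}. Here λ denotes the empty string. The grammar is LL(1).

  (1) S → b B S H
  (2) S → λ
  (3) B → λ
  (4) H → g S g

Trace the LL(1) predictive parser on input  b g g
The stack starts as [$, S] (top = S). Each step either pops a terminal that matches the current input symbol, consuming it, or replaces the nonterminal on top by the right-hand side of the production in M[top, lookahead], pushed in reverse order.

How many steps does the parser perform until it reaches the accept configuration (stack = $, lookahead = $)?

8

     Stack      Input    Action
  1  $ S        b g g $  expand S → b B S H
  2  $ H S B b  b g g $  match b
  3  $ H S B    g g $    expand B → λ
  4  $ H S      g g $    expand S → λ
  5  $ H        g g $    expand H → g S g
  6  $ g S g    g g $    match g
  7  $ g S      g $      expand S → λ
  8  $ g        g $      match g
Accept reached after 8 steps.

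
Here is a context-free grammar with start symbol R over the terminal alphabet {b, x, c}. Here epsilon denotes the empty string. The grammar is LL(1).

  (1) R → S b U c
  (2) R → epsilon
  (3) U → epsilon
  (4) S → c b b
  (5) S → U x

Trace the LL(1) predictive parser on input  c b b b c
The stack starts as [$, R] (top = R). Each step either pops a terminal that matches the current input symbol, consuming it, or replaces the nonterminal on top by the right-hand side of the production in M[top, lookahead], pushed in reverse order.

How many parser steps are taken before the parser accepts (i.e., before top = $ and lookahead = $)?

step 1: stack=$ R  input=c b b b c $  — expand R → S b U c
step 2: stack=$ c U b S  input=c b b b c $  — expand S → c b b
step 3: stack=$ c U b b b c  input=c b b b c $  — match c
step 4: stack=$ c U b b b  input=b b b c $  — match b
step 5: stack=$ c U b b  input=b b c $  — match b
step 6: stack=$ c U b  input=b c $  — match b
step 7: stack=$ c U  input=c $  — expand U → epsilon
step 8: stack=$ c  input=c $  — match c
Accept reached after 8 steps.

8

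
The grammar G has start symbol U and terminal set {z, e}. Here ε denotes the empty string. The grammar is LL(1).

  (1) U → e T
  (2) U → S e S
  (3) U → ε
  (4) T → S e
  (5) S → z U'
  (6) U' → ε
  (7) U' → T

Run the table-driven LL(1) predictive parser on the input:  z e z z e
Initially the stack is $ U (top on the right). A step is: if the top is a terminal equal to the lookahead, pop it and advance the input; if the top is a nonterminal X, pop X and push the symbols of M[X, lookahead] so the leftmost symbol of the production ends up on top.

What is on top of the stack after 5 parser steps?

     Stack       Input        Action
  1  $ U         z e z z e $  expand U → S e S
  2  $ S e S     z e z z e $  expand S → z U'
  3  $ S e U' z  z e z z e $  match z
  4  $ S e U'    e z z e $    expand U' → ε
  5  $ S e       e z z e $    match e
Stack after step 5: $ S (top = S).

S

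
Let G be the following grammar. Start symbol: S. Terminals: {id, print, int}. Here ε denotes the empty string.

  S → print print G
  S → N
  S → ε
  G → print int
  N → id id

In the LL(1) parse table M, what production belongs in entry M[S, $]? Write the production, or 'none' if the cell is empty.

S → ε

FIRST(G): from G→print int we get {print}. So FIRST(G) = {print}.
FIRST(N): from N→id id we get {id}. So FIRST(N) = {id}.
FIRST(S): from S→print print G we get {print}; from S→N we get {id}; from S→ε we get {ε}. So FIRST(S) = {ε, id, print}.
FOLLOW(S) includes $ since S is the start symbol.
FOLLOW(S): S appears on no right-hand side. Thus FOLLOW(S) = {$}.
For S → print print G: FIRST(print print G) = {print}, so it goes in M[S, t] for t ∈ {print}.
For S → N: FIRST(N) = {id}, so it goes in M[S, t] for t ∈ {id}.
For S → ε: FIRST(ε) = {ε}, so it goes in M[S, t] for t ∈ {}; since ε ∈ FIRST, also for every t ∈ FOLLOW(S) = {$}.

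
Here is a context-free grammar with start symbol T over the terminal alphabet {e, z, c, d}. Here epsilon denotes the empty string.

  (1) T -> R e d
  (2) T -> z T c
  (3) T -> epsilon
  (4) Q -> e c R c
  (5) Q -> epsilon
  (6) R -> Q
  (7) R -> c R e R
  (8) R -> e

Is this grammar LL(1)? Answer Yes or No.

No

FIRST(T) = {epsilon, c, e, z}
FIRST(Q) = {epsilon, e}
FIRST(R) = {epsilon, c, e}
FOLLOW(T) = {$, c}
FOLLOW(Q) = {c, e}
FOLLOW(R) = {c, e}
Cell M[Q, e] receives both Q -> e c R c and Q -> epsilon — the grammar is not LL(1).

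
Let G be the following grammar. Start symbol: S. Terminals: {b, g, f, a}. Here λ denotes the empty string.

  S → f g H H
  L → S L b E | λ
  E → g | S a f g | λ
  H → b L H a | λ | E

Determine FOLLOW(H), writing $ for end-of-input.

FIRST(S) = {f}
FIRST(L) = {λ, f}  (via S L b E)
FIRST(E) = {λ, f, g}  (via S a f g)
FIRST(H) = {λ, b, f, g}  (via E)
FOLLOW(S) includes $ since S is the start symbol.
FOLLOW(S): in L→S L b E, S is followed by L b E with FIRST {b, f}; in E→S a f g, S is followed by a f g with FIRST {a}. Thus FOLLOW(S) = {$, a, b, f}.
FOLLOW(L): in L→S L b E, L is followed by b E with FIRST {b}; in H→b L H a, L is followed by H a with FIRST {a, b, f, g}. Thus FOLLOW(L) = {a, b, f, g}.
FOLLOW(H): in S→f g H H (occurrence 1), H is followed by H with FIRST {λ, b, f, g}; in S→f g H H (occurrence 1), the suffix after H is nullable, so FOLLOW(H) ⊇ FOLLOW(S) = {$, a, b, f}; in S→f g H H (occurrence 2), the suffix after H is empty, so FOLLOW(H) ⊇ FOLLOW(S) = {$, a, b, f}; in H→b L H a, H is followed by a with FIRST {a}. Thus FOLLOW(H) = {$, a, b, f, g}.
FOLLOW(E): in L→S L b E, the suffix after E is empty, so FOLLOW(E) ⊇ FOLLOW(L) = {a, b, f, g}; in H→E, the suffix after E is empty, so FOLLOW(E) ⊇ FOLLOW(H) = {$, a, b, f, g}. Thus FOLLOW(E) = {$, a, b, f, g}.

{$, a, b, f, g}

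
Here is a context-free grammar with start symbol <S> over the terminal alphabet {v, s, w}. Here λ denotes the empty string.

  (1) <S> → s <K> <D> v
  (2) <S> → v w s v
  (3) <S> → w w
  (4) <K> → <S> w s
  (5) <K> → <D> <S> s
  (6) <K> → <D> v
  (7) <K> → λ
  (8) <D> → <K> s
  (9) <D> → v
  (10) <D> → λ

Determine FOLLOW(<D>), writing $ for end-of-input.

{s, v, w}

FIRST(<S>) = {s, v, w}
FIRST(<K>) = {λ, s, v, w}  (via <S> w s, <D> <S> s, <D> v)
FIRST(<D>) = {λ, s, v, w}  (via <K> s)
FOLLOW(<S>) includes $ since <S> is the start symbol.
FOLLOW(<S>): in <K>→<S> w s, <S> is followed by w s with FIRST {w}; in <K>→<D> <S> s, <S> is followed by s with FIRST {s}. Thus FOLLOW(<S>) = {$, s, w}.
FOLLOW(<K>): in <S>→s <K> <D> v, <K> is followed by <D> v with FIRST {s, v, w}; in <D>→<K> s, <K> is followed by s with FIRST {s}. Thus FOLLOW(<K>) = {s, v, w}.
FOLLOW(<D>): in <S>→s <K> <D> v, <D> is followed by v with FIRST {v}; in <K>→<D> <S> s, <D> is followed by <S> s with FIRST {s, v, w}; in <K>→<D> v, <D> is followed by v with FIRST {v}. Thus FOLLOW(<D>) = {s, v, w}.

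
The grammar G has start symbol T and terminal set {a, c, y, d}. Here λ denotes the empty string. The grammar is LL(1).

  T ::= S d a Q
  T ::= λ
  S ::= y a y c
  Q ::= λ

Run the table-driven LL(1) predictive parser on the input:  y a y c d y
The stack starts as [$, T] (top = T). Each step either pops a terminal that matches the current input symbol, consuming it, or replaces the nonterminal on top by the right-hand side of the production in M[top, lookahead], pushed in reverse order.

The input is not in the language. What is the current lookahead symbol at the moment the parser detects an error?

y

step 1: stack=$ T  input=y a y c d y $  — expand T ::= S d a Q
step 2: stack=$ Q a d S  input=y a y c d y $  — expand S ::= y a y c
step 3: stack=$ Q a d c y a y  input=y a y c d y $  — match y
step 4: stack=$ Q a d c y a  input=a y c d y $  — match a
step 5: stack=$ Q a d c y  input=y c d y $  — match y
step 6: stack=$ Q a d c  input=c d y $  — match c
step 7: stack=$ Q a d  input=d y $  — match d
step 8: stack=$ Q a  input=y $  — error: top is terminal a but lookahead is y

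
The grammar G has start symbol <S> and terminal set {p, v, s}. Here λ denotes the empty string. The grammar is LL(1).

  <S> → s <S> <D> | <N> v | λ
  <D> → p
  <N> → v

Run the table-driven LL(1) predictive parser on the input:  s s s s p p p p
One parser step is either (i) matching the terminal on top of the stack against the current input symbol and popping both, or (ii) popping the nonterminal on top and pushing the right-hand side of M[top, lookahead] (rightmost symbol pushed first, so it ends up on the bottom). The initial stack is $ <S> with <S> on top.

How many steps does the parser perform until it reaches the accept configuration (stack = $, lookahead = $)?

step 1: stack=$ <S>  input=s s s s p p p p $  — expand <S> → s <S> <D>
step 2: stack=$ <D> <S> s  input=s s s s p p p p $  — match s
step 3: stack=$ <D> <S>  input=s s s p p p p $  — expand <S> → s <S> <D>
step 4: stack=$ <D> <D> <S> s  input=s s s p p p p $  — match s
step 5: stack=$ <D> <D> <S>  input=s s p p p p $  — expand <S> → s <S> <D>
step 6: stack=$ <D> <D> <D> <S> s  input=s s p p p p $  — match s
step 7: stack=$ <D> <D> <D> <S>  input=s p p p p $  — expand <S> → s <S> <D>
step 8: stack=$ <D> <D> <D> <D> <S> s  input=s p p p p $  — match s
step 9: stack=$ <D> <D> <D> <D> <S>  input=p p p p $  — expand <S> → λ
step 10: stack=$ <D> <D> <D> <D>  input=p p p p $  — expand <D> → p
step 11: stack=$ <D> <D> <D> p  input=p p p p $  — match p
step 12: stack=$ <D> <D> <D>  input=p p p $  — expand <D> → p
step 13: stack=$ <D> <D> p  input=p p p $  — match p
step 14: stack=$ <D> <D>  input=p p $  — expand <D> → p
step 15: stack=$ <D> p  input=p p $  — match p
step 16: stack=$ <D>  input=p $  — expand <D> → p
step 17: stack=$ p  input=p $  — match p
Accept reached after 17 steps.

17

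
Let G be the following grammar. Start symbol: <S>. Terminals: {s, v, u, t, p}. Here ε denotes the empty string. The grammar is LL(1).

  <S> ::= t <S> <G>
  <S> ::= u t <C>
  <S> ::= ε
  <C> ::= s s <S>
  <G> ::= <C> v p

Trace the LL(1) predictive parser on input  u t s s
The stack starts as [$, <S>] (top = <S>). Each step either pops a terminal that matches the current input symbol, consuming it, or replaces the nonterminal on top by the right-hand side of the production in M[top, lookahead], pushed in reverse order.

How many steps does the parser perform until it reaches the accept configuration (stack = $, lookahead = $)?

7

step 1: stack=$ <S>  input=u t s s $  — expand <S> ::= u t <C>
step 2: stack=$ <C> t u  input=u t s s $  — match u
step 3: stack=$ <C> t  input=t s s $  — match t
step 4: stack=$ <C>  input=s s $  — expand <C> ::= s s <S>
step 5: stack=$ <S> s s  input=s s $  — match s
step 6: stack=$ <S> s  input=s $  — match s
step 7: stack=$ <S>  input=$  — expand <S> ::= ε
Accept reached after 7 steps.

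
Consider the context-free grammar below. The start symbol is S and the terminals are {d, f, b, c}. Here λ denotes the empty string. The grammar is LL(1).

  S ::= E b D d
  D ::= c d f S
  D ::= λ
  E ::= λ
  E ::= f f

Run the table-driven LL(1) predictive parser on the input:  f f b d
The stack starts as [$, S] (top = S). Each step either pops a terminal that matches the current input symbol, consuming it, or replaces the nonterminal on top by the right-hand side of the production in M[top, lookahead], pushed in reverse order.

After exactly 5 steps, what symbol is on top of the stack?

     Stack        Input      Action
  1  $ S          f f b d $  expand S ::= E b D d
  2  $ d D b E    f f b d $  expand E ::= f f
  3  $ d D b f f  f f b d $  match f
  4  $ d D b f    f b d $    match f
  5  $ d D b      b d $      match b
Stack after step 5: $ d D (top = D).

D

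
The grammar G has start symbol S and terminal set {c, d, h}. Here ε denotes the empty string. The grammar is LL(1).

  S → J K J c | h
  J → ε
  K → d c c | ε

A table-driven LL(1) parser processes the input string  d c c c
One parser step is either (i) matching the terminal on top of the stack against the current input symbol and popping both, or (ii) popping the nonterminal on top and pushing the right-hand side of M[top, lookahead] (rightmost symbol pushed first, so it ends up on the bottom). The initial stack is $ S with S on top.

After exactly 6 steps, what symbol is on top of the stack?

step 1: stack=$ S  input=d c c c $  — expand S → J K J c
step 2: stack=$ c J K J  input=d c c c $  — expand J → ε
step 3: stack=$ c J K  input=d c c c $  — expand K → d c c
step 4: stack=$ c J c c d  input=d c c c $  — match d
step 5: stack=$ c J c c  input=c c c $  — match c
step 6: stack=$ c J c  input=c c $  — match c
Stack after step 6: $ c J (top = J).

J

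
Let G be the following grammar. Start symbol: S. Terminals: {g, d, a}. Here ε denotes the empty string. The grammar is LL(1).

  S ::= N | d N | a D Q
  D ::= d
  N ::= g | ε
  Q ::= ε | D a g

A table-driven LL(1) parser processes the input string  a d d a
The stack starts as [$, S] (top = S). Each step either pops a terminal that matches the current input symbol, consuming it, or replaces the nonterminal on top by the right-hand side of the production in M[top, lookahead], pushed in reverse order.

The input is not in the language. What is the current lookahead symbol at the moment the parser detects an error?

$

step 1: stack=$ S  input=a d d a $  — expand S ::= a D Q
step 2: stack=$ Q D a  input=a d d a $  — match a
step 3: stack=$ Q D  input=d d a $  — expand D ::= d
step 4: stack=$ Q d  input=d d a $  — match d
step 5: stack=$ Q  input=d a $  — expand Q ::= D a g
step 6: stack=$ g a D  input=d a $  — expand D ::= d
step 7: stack=$ g a d  input=d a $  — match d
step 8: stack=$ g a  input=a $  — match a
step 9: stack=$ g  input=$  — error: top is terminal g but lookahead is $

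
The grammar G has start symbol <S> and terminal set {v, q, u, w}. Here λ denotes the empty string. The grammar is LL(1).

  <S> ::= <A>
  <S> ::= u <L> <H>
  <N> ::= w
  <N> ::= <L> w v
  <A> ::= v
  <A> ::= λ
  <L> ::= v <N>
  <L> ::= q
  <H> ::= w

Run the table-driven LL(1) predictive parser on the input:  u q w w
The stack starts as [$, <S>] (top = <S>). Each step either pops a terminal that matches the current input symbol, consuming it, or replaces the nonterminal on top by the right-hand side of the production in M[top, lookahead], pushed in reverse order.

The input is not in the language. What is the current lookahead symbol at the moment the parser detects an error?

     Stack        Input      Action
  1  $ <S>        u q w w $  expand <S> ::= u <L> <H>
  2  $ <H> <L> u  u q w w $  match u
  3  $ <H> <L>    q w w $    expand <L> ::= q
  4  $ <H> q      q w w $    match q
  5  $ <H>        w w $      expand <H> ::= w
  6  $ w          w w $      match w
  7  $            w $        error: stack empty but input remains

w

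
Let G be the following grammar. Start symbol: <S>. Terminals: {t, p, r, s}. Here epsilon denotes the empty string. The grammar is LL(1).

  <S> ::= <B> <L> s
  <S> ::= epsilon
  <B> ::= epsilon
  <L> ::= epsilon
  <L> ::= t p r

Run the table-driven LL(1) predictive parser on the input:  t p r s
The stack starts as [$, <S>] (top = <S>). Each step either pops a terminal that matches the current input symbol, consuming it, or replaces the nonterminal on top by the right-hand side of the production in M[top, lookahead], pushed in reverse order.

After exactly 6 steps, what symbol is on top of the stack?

s

step 1: stack=$ <S>  input=t p r s $  — expand <S> ::= <B> <L> s
step 2: stack=$ s <L> <B>  input=t p r s $  — expand <B> ::= epsilon
step 3: stack=$ s <L>  input=t p r s $  — expand <L> ::= t p r
step 4: stack=$ s r p t  input=t p r s $  — match t
step 5: stack=$ s r p  input=p r s $  — match p
step 6: stack=$ s r  input=r s $  — match r
Stack after step 6: $ s (top = s).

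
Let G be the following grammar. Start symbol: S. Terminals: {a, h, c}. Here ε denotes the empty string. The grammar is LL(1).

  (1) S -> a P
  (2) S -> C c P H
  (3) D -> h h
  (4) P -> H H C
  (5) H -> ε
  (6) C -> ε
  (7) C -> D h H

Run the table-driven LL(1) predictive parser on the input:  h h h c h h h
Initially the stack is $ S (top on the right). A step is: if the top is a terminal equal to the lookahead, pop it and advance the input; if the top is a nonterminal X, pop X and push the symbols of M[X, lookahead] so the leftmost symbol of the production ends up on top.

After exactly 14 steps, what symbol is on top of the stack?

h

      Stack            Input            Action
   1  $ S              h h h c h h h $  expand S -> C c P H
   2  $ H P c C        h h h c h h h $  expand C -> D h H
   3  $ H P c H h D    h h h c h h h $  expand D -> h h
   4  $ H P c H h h h  h h h c h h h $  match h
   5  $ H P c H h h    h h c h h h $    match h
   6  $ H P c H h      h c h h h $      match h
   7  $ H P c H        c h h h $        expand H -> ε
   8  $ H P c          c h h h $        match c
   9  $ H P            h h h $          expand P -> H H C
  10  $ H C H H        h h h $          expand H -> ε
  11  $ H C H          h h h $          expand H -> ε
  12  $ H C            h h h $          expand C -> D h H
  13  $ H H h D        h h h $          expand D -> h h
  14  $ H H h h h      h h h $          match h
Stack after step 14: $ H H h h (top = h).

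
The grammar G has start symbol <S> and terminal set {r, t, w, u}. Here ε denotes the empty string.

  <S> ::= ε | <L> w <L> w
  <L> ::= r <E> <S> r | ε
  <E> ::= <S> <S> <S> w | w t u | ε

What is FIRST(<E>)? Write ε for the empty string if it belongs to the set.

FIRST(<L>) = {ε, r}
FIRST(<S>) = {ε, r, w}  (via <L> w <L> w)
FIRST(<E>) = {ε, r, w}  (via <S> <S> <S> w)

{ε, r, w}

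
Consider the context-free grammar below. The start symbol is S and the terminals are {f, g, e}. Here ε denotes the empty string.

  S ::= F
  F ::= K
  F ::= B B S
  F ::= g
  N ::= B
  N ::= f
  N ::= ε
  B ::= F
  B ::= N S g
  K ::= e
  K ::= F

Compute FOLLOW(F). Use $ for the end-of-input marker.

FIRST(S) = {e, f, g}  (via F)
FIRST(F) = {e, f, g}  (via K, B B S)
FIRST(K) = {e, f, g}  (via F)
FIRST(N) = {ε, e, f, g}  (via B)
FIRST(B) = {e, f, g}  (via F, N S g)
FOLLOW(S) includes $ since S is the start symbol.
FOLLOW(N): in B::=N S g, N is followed by S g with FIRST {e, f, g}. Thus FOLLOW(N) = {e, f, g}.
FOLLOW(B): in F::=B B S (occurrence 1), B is followed by B S with FIRST {e, f, g}; in F::=B B S (occurrence 2), B is followed by S with FIRST {e, f, g}; in N::=B, the suffix after B is empty, so FOLLOW(B) ⊇ FOLLOW(N) = {e, f, g}. Thus FOLLOW(B) = {e, f, g}.
FOLLOW(S): in F::=B B S, the suffix after S is empty, so FOLLOW(S) ⊇ FOLLOW(F) = {$, e, f, g}; in B::=N S g, S is followed by g with FIRST {g}. Thus FOLLOW(S) = {$, e, f, g}.
FOLLOW(F): in S::=F, the suffix after F is empty, so FOLLOW(F) ⊇ FOLLOW(S) = {$, e, f, g}; in B::=F, the suffix after F is empty, so FOLLOW(F) ⊇ FOLLOW(B) = {e, f, g}; in K::=F, the suffix after F is empty, so FOLLOW(F) ⊇ FOLLOW(K) = {$, e, f, g}. Thus FOLLOW(F) = {$, e, f, g}.
FOLLOW(K): in F::=K, the suffix after K is empty, so FOLLOW(K) ⊇ FOLLOW(F) = {$, e, f, g}. Thus FOLLOW(K) = {$, e, f, g}.

{$, e, f, g}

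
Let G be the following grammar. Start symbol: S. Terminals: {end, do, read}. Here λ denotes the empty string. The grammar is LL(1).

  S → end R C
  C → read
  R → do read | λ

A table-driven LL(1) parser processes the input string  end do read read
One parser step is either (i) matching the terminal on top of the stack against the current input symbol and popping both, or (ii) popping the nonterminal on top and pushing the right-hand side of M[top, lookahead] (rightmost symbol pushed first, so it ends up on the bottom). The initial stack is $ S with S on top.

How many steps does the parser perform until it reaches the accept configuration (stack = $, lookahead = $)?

7

step 1: stack=$ S  input=end do read read $  — expand S → end R C
step 2: stack=$ C R end  input=end do read read $  — match end
step 3: stack=$ C R  input=do read read $  — expand R → do read
step 4: stack=$ C read do  input=do read read $  — match do
step 5: stack=$ C read  input=read read $  — match read
step 6: stack=$ C  input=read $  — expand C → read
step 7: stack=$ read  input=read $  — match read
Accept reached after 7 steps.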